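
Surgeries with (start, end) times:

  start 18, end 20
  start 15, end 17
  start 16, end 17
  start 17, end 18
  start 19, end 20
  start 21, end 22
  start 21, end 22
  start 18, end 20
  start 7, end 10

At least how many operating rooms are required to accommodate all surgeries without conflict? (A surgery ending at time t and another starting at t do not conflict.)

Events (time:±→running): 7:+→1 10:-→0 15:+→1 16:+→2 17:-→1 17:-→0 17:+→1 18:-→0 18:+→1 18:+→2 19:+→3 … peak 3.

3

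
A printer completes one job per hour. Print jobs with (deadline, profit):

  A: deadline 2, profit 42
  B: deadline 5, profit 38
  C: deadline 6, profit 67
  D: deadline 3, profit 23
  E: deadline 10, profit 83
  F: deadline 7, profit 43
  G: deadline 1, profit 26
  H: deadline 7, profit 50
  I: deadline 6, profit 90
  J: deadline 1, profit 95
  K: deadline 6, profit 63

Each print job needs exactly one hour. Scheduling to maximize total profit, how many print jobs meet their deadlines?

By profit: J(d1,95), I(d6,90), E(d10,83), C(d6,67), K(d6,63), H(d7,50), F(d7,43), A(d2,42), B(d5,38), G(d1,26), D(d3,23)
J→slot 1; I→slot 6; E→slot 10; C→slot 5; K→slot 4; H→slot 7; F→slot 3; A→slot 2; B skipped; G skipped; D skipped.
8 of 11 scheduled.

8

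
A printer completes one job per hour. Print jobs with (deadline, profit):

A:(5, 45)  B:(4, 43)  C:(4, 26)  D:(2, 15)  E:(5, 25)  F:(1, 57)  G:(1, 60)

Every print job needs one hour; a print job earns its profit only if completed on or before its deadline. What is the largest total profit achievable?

199

Take jobs in profit order; each goes to the latest open slot no later than its deadline.
By profit: G(d1,60), F(d1,57), A(d5,45), B(d4,43), C(d4,26), E(d5,25), D(d2,15)
G→slot 1; F skipped; A→slot 5; B→slot 4; C→slot 3; E→slot 2; D skipped.
Profit = 60 + 25 + 26 + 43 + 45 = 199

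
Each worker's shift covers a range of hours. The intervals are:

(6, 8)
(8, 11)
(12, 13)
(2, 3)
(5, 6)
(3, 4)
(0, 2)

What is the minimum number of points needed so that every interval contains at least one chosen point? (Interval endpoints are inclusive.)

Sort by right endpoint; whenever an interval is uncovered, place a point at its right end.
Sorted: [0,2] [2,3] [3,4] [5,6] [6,8] [8,11] [12,13]
{[0,2],[2,3]} hit by 2; {[3,4]} hit by 4; {[5,6],[6,8]} hit by 6; {[8,11]} hit by 11; {[12,13]} hit by 13.
Points: 2, 4, 6, 11, 13 (5 total).

5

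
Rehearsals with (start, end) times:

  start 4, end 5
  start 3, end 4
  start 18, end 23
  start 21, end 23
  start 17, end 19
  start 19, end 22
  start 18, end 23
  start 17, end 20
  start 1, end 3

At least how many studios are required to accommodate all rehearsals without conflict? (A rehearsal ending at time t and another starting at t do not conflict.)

4

The answer is the maximum number of intervals overlapping at any instant.
starts: [1, 3, 4, 17, 17, 18, 18, 19, 21]
ends:   [3, 4, 5, 19, 20, 22, 23, 23, 23]
s1→1 e3→0 s3→1 e4→0 s4→1 e5→0 s17→1 s17→2 s18→3 s18→4  — peak 4.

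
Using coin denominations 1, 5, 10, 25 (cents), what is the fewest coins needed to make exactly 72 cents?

6

Use the largest denomination that fits, subtract, and repeat.
72 − 2×25→22 − 2×10→2 − 2×1→0
Total coins = 2 + 2 + 2 = 6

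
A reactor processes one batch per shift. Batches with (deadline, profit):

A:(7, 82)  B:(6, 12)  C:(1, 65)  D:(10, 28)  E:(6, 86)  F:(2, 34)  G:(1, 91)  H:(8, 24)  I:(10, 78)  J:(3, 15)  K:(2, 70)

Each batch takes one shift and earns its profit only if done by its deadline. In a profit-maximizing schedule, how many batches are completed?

9

Sort by profit descending; place each in the latest free slot ≤ its deadline.
By profit: G(d1,91), E(d6,86), A(d7,82), I(d10,78), K(d2,70), C(d1,65), F(d2,34), D(d10,28), H(d8,24), J(d3,15), B(d6,12)
G→slot 1; E→slot 6; A→slot 7; I→slot 10; K→slot 2; C skipped; F skipped; D→slot 9; H→slot 8; J→slot 3; B→slot 5.
9 of 11 scheduled.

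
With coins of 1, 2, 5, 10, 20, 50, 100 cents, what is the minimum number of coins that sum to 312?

Use the largest denomination that fits, subtract, and repeat.
312 − 3×100→12 − 1×10→2 − 1×2→0
Total coins = 3 + 1 + 1 = 5

5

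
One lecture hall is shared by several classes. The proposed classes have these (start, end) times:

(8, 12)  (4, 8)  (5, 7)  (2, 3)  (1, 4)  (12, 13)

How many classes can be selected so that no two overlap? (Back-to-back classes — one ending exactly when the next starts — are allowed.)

4

Sort by end time and greedily take each interval whose start is ≥ the last chosen end.
By end time: (2,3), (1,4), (5,7), (4,8), (8,12), (12,13).
Pick (2,3); next start ≥ 3 → (5,7); next start ≥ 7 → (8,12); next start ≥ 12 → (12,13).
Selected 4 classes.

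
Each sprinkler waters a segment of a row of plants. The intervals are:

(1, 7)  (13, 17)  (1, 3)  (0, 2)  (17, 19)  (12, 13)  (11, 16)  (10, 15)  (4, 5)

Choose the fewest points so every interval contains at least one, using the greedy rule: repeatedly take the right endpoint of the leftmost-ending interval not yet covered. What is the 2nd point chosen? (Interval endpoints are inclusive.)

Process intervals by earliest right end; each time one isn't hit yet, stab at its right endpoint.
Sorted: [0,2] [1,3] [4,5] [1,7] [12,13] [10,15] [11,16] [13,17] [17,19]
{[0,2],[1,3]} hit by 2; {[4,5],[1,7]} hit by 5; {[12,13],[10,15],[11,16],[13,17]} hit by 13; {[17,19]} hit by 19.
Points: 2, 5, 13, 19 (4 total).

5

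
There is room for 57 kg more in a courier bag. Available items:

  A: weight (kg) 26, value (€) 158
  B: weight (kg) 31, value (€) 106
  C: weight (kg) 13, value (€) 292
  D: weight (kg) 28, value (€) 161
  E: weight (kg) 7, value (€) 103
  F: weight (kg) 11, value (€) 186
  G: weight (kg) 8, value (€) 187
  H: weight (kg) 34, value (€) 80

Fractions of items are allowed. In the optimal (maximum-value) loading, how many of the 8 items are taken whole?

4

Greedy by value/weight ratio, highest first.
Order: G (187/8=23.38) > C (292/13=22.46) > F (186/11=16.91) > E (103/7=14.71) > A (158/26=6.08) > D (161/28=5.75) > B (106/31=3.42) > H (80/34=2.35)
Fill: take G (8 @ 187) → take C (13 @ 292) → take F (11 @ 186) → take E (7 @ 103) → take 18/26 of A → 109.38; 57/57 used.
4 item(s) taken whole; one partial (take 18/26 of A).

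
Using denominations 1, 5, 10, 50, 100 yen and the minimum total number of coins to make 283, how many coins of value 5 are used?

Use the largest denomination that fits, subtract, and repeat.
283 − 2×100→83 − 1×50→33 − 3×10→3 − 3×1→0
Count of 5: 0

0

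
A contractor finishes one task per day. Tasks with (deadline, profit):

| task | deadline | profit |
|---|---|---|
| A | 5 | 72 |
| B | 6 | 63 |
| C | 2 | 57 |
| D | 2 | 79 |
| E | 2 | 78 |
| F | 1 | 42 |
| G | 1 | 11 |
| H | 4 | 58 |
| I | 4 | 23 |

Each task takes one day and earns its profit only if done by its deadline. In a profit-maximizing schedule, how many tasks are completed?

6

Profit order: D=79 E=78 A=72 B=63 H=58 C=57 F=42 I=23 G=11
Assign: D→slot 2, E→slot 1, A→slot 5, B→slot 6, H→slot 4, C skipped, F skipped, I→slot 3, G skipped.
Slots: [1:E] [2:D] [3:I] [4:H] [5:A] [6:B]
6 of 9 scheduled.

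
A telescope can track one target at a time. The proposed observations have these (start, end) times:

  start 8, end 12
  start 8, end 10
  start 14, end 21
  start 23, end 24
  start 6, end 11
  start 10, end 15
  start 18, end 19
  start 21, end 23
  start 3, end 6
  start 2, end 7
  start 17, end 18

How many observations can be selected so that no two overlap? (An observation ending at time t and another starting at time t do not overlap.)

By end time: (3,6), (2,7), (8,10), (6,11), (8,12), (10,15), (17,18), (18,19), (14,21), (21,23), (23,24).
Pick (3,6); next start ≥ 6 → (8,10); next start ≥ 10 → (10,15); next start ≥ 15 → (17,18); next start ≥ 18 → (18,19); next start ≥ 19 → (21,23); next start ≥ 23 → (23,24).
Selected 7 observations.

7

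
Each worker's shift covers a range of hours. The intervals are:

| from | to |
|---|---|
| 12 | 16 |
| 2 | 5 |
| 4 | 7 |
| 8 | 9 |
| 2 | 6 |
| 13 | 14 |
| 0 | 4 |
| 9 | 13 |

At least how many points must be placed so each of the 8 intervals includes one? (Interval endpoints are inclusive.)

Sort by right endpoint; whenever an interval is uncovered, place a point at its right end.
Sorted: [0,4] [2,5] [2,6] [4,7] [8,9] [9,13] [13,14] [12,16]
{[0,4],[2,5],[2,6],[4,7]} hit by 4; {[8,9],[9,13]} hit by 9; {[13,14],[12,16]} hit by 14.
Points: 4, 9, 14 (3 total).

3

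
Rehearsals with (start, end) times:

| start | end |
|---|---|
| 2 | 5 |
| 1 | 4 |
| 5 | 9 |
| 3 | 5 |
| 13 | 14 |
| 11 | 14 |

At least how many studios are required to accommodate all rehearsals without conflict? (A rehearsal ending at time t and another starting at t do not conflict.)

starts: [1, 2, 3, 5, 11, 13]
ends:   [4, 5, 5, 9, 14, 14]
s1→1 s2→2 s3→3  — peak 3.

3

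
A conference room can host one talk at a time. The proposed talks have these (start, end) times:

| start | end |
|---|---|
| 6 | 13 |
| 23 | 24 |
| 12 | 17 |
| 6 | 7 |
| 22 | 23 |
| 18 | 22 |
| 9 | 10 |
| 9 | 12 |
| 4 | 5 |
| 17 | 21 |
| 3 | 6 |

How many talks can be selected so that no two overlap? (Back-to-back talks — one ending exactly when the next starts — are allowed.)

By end time: (4,5), (3,6), (6,7), (9,10), (9,12), (6,13), (12,17), (17,21), (18,22), (22,23), (23,24).
Pick (4,5); next start ≥ 5 → (6,7); next start ≥ 7 → (9,10); next start ≥ 10 → (12,17); next start ≥ 17 → (17,21); next start ≥ 21 → (22,23); next start ≥ 23 → (23,24).
Selected 7 talks.

7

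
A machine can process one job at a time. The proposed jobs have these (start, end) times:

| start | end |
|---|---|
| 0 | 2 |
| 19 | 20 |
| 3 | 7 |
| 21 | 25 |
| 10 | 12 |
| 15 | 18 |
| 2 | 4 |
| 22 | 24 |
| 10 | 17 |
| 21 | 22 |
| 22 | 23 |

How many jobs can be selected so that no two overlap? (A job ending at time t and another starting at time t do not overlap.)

7

By end time: (0,2), (2,4), (3,7), (10,12), (10,17), (15,18), (19,20), (21,22), (22,23), (22,24), (21,25).
Pick (0,2); next start ≥ 2 → (2,4); next start ≥ 4 → (10,12); next start ≥ 12 → (15,18); next start ≥ 18 → (19,20); next start ≥ 20 → (21,22); next start ≥ 22 → (22,23).
Selected 7 jobs.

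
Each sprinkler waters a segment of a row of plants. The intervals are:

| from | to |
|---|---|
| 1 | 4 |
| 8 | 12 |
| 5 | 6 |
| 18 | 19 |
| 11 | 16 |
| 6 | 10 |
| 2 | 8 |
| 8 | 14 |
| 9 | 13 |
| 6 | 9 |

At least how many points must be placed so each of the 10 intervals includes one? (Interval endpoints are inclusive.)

4

Process intervals by earliest right end; each time one isn't hit yet, stab at its right endpoint.
By right end: [1,4]  [5,6]  [2,8]  [6,9]  [6,10]  [8,12]  [9,13]  [8,14]  [11,16]  [18,19]
[1,4] uncovered → point at 4; [5,6] uncovered → point at 6; [8,12] uncovered → point at 12; [18,19] uncovered → point at 19.
Points: 4, 6, 12, 19 (4 total).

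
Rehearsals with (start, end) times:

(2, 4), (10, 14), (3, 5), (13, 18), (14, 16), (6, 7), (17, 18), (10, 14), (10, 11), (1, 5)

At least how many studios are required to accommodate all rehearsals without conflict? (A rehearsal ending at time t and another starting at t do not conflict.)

3

Count concurrent intervals with a sweep; the peak is the room count.
Events (time:±→running): 1:+→1 2:+→2 3:+→3 … peak 3.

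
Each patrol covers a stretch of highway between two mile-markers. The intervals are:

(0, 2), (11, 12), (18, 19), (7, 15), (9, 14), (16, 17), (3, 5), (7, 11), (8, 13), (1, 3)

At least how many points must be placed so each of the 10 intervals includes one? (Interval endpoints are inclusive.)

5

Process intervals by earliest right end; each time one isn't hit yet, stab at its right endpoint.
Sorted: [0,2] [1,3] [3,5] [7,11] [11,12] [8,13] [9,14] [7,15] [16,17] [18,19]
{[0,2],[1,3]} hit by 2; {[3,5]} hit by 5; {[7,11],[11,12],[8,13],[9,14],[7,15]} hit by 11; {[16,17]} hit by 17; {[18,19]} hit by 19.
Points: 2, 5, 11, 17, 19 (5 total).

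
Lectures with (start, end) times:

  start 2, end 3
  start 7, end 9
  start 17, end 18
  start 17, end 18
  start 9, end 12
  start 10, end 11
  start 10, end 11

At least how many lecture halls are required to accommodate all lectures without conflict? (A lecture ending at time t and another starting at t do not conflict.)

3

The answer is the maximum number of intervals overlapping at any instant.
Events (time:±→running): 2:+→1 3:-→0 7:+→1 9:-→0 9:+→1 10:+→2 10:+→3 … peak 3.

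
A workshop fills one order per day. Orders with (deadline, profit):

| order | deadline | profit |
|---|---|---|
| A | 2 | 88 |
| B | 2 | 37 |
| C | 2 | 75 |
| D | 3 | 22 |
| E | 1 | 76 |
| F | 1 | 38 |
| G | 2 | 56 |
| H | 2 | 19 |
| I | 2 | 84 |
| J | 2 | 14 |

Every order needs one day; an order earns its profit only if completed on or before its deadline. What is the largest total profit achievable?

194

Take jobs in profit order; each goes to the latest open slot no later than its deadline.
By profit: A(d2,88), I(d2,84), E(d1,76), C(d2,75), G(d2,56), F(d1,38), B(d2,37), D(d3,22), H(d2,19), J(d2,14)
A→slot 2; I→slot 1; E skipped; C skipped; G skipped; F skipped; B skipped; D→slot 3; H skipped; J skipped.
Profit = 84 + 88 + 22 = 194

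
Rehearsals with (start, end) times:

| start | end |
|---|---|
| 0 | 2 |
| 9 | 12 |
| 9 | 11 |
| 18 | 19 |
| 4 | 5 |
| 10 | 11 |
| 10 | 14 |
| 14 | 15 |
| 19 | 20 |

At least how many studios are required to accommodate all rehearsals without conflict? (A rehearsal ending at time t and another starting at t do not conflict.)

4

Count concurrent intervals with a sweep; the peak is the room count.
Events (time:±→running): 0:+→1 2:-→0 4:+→1 5:-→0 9:+→1 9:+→2 10:+→3 10:+→4 … peak 4.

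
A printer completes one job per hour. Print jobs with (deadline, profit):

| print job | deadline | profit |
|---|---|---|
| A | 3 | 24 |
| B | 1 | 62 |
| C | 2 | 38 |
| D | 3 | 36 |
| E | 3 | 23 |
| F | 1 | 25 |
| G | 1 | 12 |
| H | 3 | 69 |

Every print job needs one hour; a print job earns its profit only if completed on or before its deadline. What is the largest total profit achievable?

169

Take jobs in profit order; each goes to the latest open slot no later than its deadline.
By profit: H(d3,69), B(d1,62), C(d2,38), D(d3,36), F(d1,25), A(d3,24), E(d3,23), G(d1,12)
H→slot 3; B→slot 1; C→slot 2; D skipped; F skipped; A skipped; E skipped; G skipped.
Profit = 62 + 38 + 69 = 169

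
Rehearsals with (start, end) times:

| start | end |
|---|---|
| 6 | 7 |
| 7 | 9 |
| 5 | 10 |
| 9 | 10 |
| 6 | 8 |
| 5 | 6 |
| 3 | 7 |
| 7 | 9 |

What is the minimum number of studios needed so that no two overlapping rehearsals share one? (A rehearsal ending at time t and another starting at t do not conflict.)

4

The answer is the maximum number of intervals overlapping at any instant.
starts: [3, 5, 5, 6, 6, 7, 7, 9]
ends:   [6, 7, 7, 8, 9, 9, 10, 10]
s3→1 s5→2 s5→3 e6→2 s6→3 s6→4  — peak 4.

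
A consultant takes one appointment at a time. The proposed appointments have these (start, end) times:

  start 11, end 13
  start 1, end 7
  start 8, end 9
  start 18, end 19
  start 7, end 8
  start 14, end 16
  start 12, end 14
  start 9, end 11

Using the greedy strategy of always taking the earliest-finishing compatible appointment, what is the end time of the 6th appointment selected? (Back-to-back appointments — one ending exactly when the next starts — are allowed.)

Sorted by end: (1,7)  (7,8)  (8,9)  (9,11)  (11,13)  (12,14)  (14,16)  (18,19)
take (1,7); take (7,8); take (8,9); take (9,11); take (11,13); take (14,16); take (18,19).
Selected: (1,7) (7,8) (8,9) (9,11) (11,13) (14,16) (18,19)

16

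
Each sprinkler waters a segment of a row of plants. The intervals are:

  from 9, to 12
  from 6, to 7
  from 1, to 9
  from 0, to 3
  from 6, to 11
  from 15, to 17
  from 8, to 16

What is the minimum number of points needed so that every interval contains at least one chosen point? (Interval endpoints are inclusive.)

4

Sorted: [0,3] [6,7] [1,9] [6,11] [9,12] [8,16] [15,17]
{[0,3]} hit by 3; {[6,7],[1,9],[6,11]} hit by 7; {[9,12],[8,16]} hit by 12; {[15,17]} hit by 17.
Points: 3, 7, 12, 17 (4 total).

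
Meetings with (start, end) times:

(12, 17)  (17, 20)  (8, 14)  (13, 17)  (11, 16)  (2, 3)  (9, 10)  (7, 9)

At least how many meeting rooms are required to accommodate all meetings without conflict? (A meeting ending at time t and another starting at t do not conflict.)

4

Events (time:±→running): 2:+→1 3:-→0 7:+→1 8:+→2 9:-→1 9:+→2 10:-→1 11:+→2 12:+→3 13:+→4 … peak 4.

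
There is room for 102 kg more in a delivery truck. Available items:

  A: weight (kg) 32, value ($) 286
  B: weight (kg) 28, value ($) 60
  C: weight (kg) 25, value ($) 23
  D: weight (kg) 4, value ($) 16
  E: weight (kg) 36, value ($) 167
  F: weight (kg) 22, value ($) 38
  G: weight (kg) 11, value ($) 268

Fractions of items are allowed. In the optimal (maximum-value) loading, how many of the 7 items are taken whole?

4

Order: G (268/11=24.36) > A (286/32=8.94) > E (167/36=4.64) > D (16/4=4.00) > B (60/28=2.14) > F (38/22=1.73) > C (23/25=0.92)
Fill: take G (11 @ 268) → take A (32 @ 286) → take E (36 @ 167) → take D (4 @ 16) → take 19/28 of B → 40.71; 102/102 used.
4 item(s) taken whole; one partial (take 19/28 of B).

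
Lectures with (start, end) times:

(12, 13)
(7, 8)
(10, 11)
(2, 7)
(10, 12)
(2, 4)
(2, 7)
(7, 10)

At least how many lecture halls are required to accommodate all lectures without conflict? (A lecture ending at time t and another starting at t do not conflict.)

The answer is the maximum number of intervals overlapping at any instant.
starts: [2, 2, 2, 7, 7, 10, 10, 12]
ends:   [4, 7, 7, 8, 10, 11, 12, 13]
s2→1 s2→2 s2→3  — peak 3.

3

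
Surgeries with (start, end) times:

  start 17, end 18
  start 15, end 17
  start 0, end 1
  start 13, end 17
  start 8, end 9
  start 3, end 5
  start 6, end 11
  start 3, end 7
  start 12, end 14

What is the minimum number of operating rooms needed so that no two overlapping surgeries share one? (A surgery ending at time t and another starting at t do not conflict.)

The answer is the maximum number of intervals overlapping at any instant.
starts: [0, 3, 3, 6, 8, 12, 13, 15, 17]
ends:   [1, 5, 7, 9, 11, 14, 17, 17, 18]
s0→1 e1→0 s3→1 s3→2  — peak 2.

2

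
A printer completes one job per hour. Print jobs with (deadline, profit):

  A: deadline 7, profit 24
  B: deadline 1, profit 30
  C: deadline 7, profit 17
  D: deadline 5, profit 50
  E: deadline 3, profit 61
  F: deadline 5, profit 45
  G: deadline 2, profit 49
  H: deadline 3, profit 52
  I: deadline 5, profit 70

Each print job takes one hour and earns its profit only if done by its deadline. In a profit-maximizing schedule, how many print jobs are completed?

Take jobs in profit order; each goes to the latest open slot no later than its deadline.
Profit order: I=70 E=61 H=52 D=50 G=49 F=45 B=30 A=24 C=17
Assign: I→slot 5, E→slot 3, H→slot 2, D→slot 4, G→slot 1, F skipped, B skipped, A→slot 7, C→slot 6.
Slots: [1:G] [2:H] [3:E] [4:D] [5:I] [6:C] [7:A]
7 of 9 scheduled.

7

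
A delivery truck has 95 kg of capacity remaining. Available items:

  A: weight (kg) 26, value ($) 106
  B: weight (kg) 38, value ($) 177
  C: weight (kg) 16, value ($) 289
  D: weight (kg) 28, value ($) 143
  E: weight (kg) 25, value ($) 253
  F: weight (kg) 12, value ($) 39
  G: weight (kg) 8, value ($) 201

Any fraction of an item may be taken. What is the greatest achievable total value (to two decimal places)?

969.84

Greedy by value/weight ratio, highest first.
Order: G (201/8=25.12) > C (289/16=18.06) > E (253/25=10.12) > D (143/28=5.11) > B (177/38=4.66) > A (106/26=4.08) > F (39/12=3.25)
Fill: take G (8 @ 201) → take C (16 @ 289) → take E (25 @ 253) → take D (28 @ 143) → take 18/38 of B → 83.84; 95/95 used.
Total value = 969.84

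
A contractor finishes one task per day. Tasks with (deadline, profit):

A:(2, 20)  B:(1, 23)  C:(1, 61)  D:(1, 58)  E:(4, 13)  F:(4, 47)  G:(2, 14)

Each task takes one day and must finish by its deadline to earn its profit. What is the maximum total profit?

Take jobs in profit order; each goes to the latest open slot no later than its deadline.
By profit: C(d1,61), D(d1,58), F(d4,47), B(d1,23), A(d2,20), G(d2,14), E(d4,13)
C→slot 1; D skipped; F→slot 4; B skipped; A→slot 2; G skipped; E→slot 3.
Profit = 61 + 20 + 13 + 47 = 141

141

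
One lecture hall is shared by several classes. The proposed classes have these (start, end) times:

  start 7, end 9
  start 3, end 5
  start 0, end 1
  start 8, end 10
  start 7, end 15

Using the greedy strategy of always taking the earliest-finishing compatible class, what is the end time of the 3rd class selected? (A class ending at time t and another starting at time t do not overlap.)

Order by finish time; keep every interval that doesn't clash with the previous kept one.
By end time: (0,1), (3,5), (7,9), (8,10), (7,15).
Pick (0,1); next start ≥ 1 → (3,5); next start ≥ 5 → (7,9).
Selected: (0,1) (3,5) (7,9)

9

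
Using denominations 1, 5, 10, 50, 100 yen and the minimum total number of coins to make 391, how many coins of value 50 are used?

Greedy: take as many of the largest coin as possible, then repeat with the remainder.
391 = 3×100 + 1×50 + 4×10 + 1×1
Count of 50: 1

1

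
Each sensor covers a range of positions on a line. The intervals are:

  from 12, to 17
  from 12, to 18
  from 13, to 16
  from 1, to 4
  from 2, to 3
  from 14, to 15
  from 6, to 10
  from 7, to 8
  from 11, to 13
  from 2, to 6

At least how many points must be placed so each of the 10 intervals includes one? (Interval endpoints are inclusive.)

4

Sorted: [2,3] [1,4] [2,6] [7,8] [6,10] [11,13] [14,15] [13,16] [12,17] [12,18]
{[2,3],[1,4],[2,6]} hit by 3; {[7,8],[6,10]} hit by 8; {[11,13]} hit by 13; {[14,15],[13,16],[12,17],[12,18]} hit by 15.
Points: 3, 8, 13, 15 (4 total).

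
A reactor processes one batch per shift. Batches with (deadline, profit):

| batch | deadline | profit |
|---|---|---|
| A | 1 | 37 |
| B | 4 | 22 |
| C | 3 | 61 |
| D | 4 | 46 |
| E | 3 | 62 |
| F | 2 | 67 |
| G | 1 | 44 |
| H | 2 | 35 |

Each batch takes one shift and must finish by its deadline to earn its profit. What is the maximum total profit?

236

Sort by profit descending; place each in the latest free slot ≤ its deadline.
Profit order: F=67 E=62 C=61 D=46 G=44 A=37 H=35 B=22
Assign: F→slot 2, E→slot 3, C→slot 1, D→slot 4, G skipped, A skipped, H skipped, B skipped.
Slots: [1:C] [2:F] [3:E] [4:D]
Profit = 61 + 67 + 62 + 46 = 236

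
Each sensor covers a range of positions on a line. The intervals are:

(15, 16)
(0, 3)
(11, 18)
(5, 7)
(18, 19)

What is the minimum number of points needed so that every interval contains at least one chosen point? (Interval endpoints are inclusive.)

Sorted: [0,3] [5,7] [15,16] [11,18] [18,19]
{[0,3]} hit by 3; {[5,7]} hit by 7; {[15,16],[11,18]} hit by 16; {[18,19]} hit by 19.
Points: 3, 7, 16, 19 (4 total).

4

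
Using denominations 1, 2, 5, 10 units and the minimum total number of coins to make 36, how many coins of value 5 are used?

1

36 = 3×10 + 1×5 + 1×1
Count of 5: 1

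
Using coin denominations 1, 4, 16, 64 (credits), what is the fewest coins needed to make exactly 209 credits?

209 = 3×64 + 1×16 + 1×1
Total coins = 3 + 1 + 1 = 5

5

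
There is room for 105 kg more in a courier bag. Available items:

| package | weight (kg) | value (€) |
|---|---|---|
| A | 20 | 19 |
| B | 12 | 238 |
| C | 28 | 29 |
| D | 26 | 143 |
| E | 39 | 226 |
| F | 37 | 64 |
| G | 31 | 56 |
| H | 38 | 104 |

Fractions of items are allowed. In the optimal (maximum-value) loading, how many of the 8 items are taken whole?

Sort by value per unit weight and fill in that order.
Ratios (sorted): B 19.83, E 5.79, D 5.50, H 2.74, G 1.81, F 1.73, C 1.04, A 0.95
take B (12 @ 238); take E (39 @ 226); take D (26 @ 143); take 28/38 of H → 76.63. Capacity used 105/105.
3 item(s) taken whole; one partial (take 28/38 of H).

3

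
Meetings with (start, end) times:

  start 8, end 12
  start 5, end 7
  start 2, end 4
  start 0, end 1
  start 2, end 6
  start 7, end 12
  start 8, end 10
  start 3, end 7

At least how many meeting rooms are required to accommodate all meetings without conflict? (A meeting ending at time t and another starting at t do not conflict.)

3

Count concurrent intervals with a sweep; the peak is the room count.
Events (time:±→running): 0:+→1 1:-→0 2:+→1 2:+→2 3:+→3 … peak 3.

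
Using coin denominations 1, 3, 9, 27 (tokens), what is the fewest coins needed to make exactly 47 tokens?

Use the largest denomination that fits, subtract, and repeat.
47 − 1×27→20 − 2×9→2 − 2×1→0
Total coins = 1 + 2 + 2 = 5

5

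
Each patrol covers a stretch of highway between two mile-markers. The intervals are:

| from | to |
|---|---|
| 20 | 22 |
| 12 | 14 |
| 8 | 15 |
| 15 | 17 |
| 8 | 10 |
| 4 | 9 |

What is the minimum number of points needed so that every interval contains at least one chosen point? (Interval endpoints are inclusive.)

Sort by right endpoint; whenever an interval is uncovered, place a point at its right end.
Sorted: [4,9] [8,10] [12,14] [8,15] [15,17] [20,22]
{[4,9],[8,10]} hit by 9; {[12,14],[8,15]} hit by 14; {[15,17]} hit by 17; {[20,22]} hit by 22.
Points: 9, 14, 17, 22 (4 total).

4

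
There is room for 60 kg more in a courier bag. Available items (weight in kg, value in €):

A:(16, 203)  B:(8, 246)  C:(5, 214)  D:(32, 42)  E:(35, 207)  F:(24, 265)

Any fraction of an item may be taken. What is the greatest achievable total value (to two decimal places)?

969.40

Sort by value per unit weight and fill in that order.
Order: C (214/5=42.80) > B (246/8=30.75) > A (203/16=12.69) > F (265/24=11.04) > E (207/35=5.91) > D (42/32=1.31)
Fill: take C (5 @ 214) → take B (8 @ 246) → take A (16 @ 203) → take F (24 @ 265) → take 7/35 of E → 41.40; 60/60 used.
Total value = 969.40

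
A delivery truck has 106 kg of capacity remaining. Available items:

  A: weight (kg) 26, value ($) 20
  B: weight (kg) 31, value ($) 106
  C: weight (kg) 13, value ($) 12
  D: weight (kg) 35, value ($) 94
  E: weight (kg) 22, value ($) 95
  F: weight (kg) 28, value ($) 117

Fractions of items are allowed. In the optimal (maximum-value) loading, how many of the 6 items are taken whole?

Greedy by value/weight ratio, highest first.
Order: E (95/22=4.32) > F (117/28=4.18) > B (106/31=3.42) > D (94/35=2.69) > C (12/13=0.92) > A (20/26=0.77)
Fill: take E (22 @ 95) → take F (28 @ 117) → take B (31 @ 106) → take 25/35 of D → 67.14; 106/106 used.
3 item(s) taken whole; one partial (take 25/35 of D).

3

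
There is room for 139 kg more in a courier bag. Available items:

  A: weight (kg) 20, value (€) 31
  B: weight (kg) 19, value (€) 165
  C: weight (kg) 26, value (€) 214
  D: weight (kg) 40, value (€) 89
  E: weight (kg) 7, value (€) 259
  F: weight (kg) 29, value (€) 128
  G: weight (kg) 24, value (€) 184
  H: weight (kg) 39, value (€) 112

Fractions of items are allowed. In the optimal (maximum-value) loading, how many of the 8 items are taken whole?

Sort by value per unit weight and fill in that order.
Order: E (259/7=37.00) > B (165/19=8.68) > C (214/26=8.23) > G (184/24=7.67) > F (128/29=4.41) > H (112/39=2.87) > D (89/40=2.23) > A (31/20=1.55)
Fill: take E (7 @ 259) → take B (19 @ 165) → take C (26 @ 214) → take G (24 @ 184) → take F (29 @ 128) → take 34/39 of H → 97.64; 139/139 used.
5 item(s) taken whole; one partial (take 34/39 of H).

5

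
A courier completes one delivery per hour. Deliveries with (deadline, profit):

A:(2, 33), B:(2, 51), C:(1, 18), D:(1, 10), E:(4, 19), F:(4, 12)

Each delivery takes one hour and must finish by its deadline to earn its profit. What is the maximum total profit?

By profit: B(d2,51), A(d2,33), E(d4,19), C(d1,18), F(d4,12), D(d1,10)
B→slot 2; A→slot 1; E→slot 4; C skipped; F→slot 3; D skipped.
Profit = 33 + 51 + 12 + 19 = 115

115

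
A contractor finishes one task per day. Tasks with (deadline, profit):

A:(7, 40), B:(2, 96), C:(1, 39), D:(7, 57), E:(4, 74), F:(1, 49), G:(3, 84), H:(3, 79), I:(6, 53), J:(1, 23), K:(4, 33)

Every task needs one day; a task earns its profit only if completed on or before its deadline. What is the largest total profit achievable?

483

Sort by profit descending; place each in the latest free slot ≤ its deadline.
By profit: B(d2,96), G(d3,84), H(d3,79), E(d4,74), D(d7,57), I(d6,53), F(d1,49), A(d7,40), C(d1,39), K(d4,33), J(d1,23)
B→slot 2; G→slot 3; H→slot 1; E→slot 4; D→slot 7; I→slot 6; F skipped; A→slot 5; C skipped; K skipped; J skipped.
Profit = 79 + 96 + 84 + 74 + 40 + 53 + 57 = 483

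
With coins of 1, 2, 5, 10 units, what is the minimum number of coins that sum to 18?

Use the largest denomination that fits, subtract, and repeat.
18 − 1×10→8 − 1×5→3 − 1×2→1 − 1×1→0
Total coins = 1 + 1 + 1 + 1 = 4

4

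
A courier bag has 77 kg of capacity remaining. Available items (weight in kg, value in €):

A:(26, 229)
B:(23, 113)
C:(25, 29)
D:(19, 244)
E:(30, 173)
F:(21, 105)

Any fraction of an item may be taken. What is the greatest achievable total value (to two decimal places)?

656.00

Sort by value per unit weight and fill in that order.
Order: D (244/19=12.84) > A (229/26=8.81) > E (173/30=5.77) > F (105/21=5.00) > B (113/23=4.91) > C (29/25=1.16)
Fill: take D (19 @ 244) → take A (26 @ 229) → take E (30 @ 173) → take 2/21 of F → 10.00; 77/77 used.
Total value = 656.00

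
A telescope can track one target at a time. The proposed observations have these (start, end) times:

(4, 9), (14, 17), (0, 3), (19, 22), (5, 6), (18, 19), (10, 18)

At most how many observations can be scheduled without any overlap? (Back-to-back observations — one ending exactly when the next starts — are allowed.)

Sort by end time and greedily take each interval whose start is ≥ the last chosen end.
By end time: (0,3), (5,6), (4,9), (14,17), (10,18), (18,19), (19,22).
Pick (0,3); next start ≥ 3 → (5,6); next start ≥ 6 → (14,17); next start ≥ 17 → (18,19); next start ≥ 19 → (19,22).
Selected 5 observations.

5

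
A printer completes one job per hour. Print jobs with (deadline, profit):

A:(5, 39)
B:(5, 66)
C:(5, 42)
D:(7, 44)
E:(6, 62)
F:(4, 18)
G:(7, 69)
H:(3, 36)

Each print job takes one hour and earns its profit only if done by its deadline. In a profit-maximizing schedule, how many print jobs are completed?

Take jobs in profit order; each goes to the latest open slot no later than its deadline.
By profit: G(d7,69), B(d5,66), E(d6,62), D(d7,44), C(d5,42), A(d5,39), H(d3,36), F(d4,18)
G→slot 7; B→slot 5; E→slot 6; D→slot 4; C→slot 3; A→slot 2; H→slot 1; F skipped.
7 of 8 scheduled.

7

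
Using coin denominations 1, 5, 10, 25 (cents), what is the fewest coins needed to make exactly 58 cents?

6

58 − 2×25→8 − 1×5→3 − 3×1→0
Total coins = 2 + 1 + 3 = 6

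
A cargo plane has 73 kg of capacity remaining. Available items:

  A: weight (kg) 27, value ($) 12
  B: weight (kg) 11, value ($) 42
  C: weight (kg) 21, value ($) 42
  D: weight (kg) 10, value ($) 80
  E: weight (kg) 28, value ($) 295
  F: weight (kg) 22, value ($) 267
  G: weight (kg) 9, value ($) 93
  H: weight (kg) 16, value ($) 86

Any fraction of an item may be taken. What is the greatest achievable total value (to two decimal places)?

Ratios (sorted): F 12.14, E 10.54, G 10.33, D 8.00, H 5.38, B 3.82, C 2.00, A 0.44
take F (22 @ 267); take E (28 @ 295); take G (9 @ 93); take D (10 @ 80); take 4/16 of H → 21.50. Capacity used 73/73.
Total value = 756.50

756.50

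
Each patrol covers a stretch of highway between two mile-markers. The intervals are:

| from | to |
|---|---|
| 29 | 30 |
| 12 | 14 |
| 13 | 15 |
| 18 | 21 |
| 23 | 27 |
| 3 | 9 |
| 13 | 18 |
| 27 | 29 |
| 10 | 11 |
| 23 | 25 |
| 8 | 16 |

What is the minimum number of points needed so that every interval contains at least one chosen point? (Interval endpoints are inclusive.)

6

By right end: [3,9]  [10,11]  [12,14]  [13,15]  [8,16]  [13,18]  [18,21]  [23,25]  [23,27]  [27,29]  [29,30]
[3,9] uncovered → point at 9; [10,11] uncovered → point at 11; [12,14] uncovered → point at 14; [18,21] uncovered → point at 21; [23,25] uncovered → point at 25; [27,29] uncovered → point at 29.
Points: 9, 11, 14, 21, 25, 29 (6 total).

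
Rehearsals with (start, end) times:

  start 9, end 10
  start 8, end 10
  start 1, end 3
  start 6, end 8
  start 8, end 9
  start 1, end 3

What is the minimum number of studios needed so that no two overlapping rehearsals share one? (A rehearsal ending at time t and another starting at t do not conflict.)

2

The answer is the maximum number of intervals overlapping at any instant.
starts: [1, 1, 6, 8, 8, 9]
ends:   [3, 3, 8, 9, 10, 10]
s1→1 s1→2  — peak 2.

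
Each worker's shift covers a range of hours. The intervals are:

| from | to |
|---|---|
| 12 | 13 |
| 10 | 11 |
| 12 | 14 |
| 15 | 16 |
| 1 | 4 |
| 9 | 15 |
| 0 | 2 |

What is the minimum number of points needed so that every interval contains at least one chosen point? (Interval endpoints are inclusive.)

4

Process intervals by earliest right end; each time one isn't hit yet, stab at its right endpoint.
Sorted: [0,2] [1,4] [10,11] [12,13] [12,14] [9,15] [15,16]
{[0,2],[1,4]} hit by 2; {[10,11]} hit by 11; {[12,13],[12,14],[9,15]} hit by 13; {[15,16]} hit by 16.
Points: 2, 11, 13, 16 (4 total).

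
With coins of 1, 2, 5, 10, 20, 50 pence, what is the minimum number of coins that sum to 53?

3

Greedy: take as many of the largest coin as possible, then repeat with the remainder.
53 − 1×50→3 − 1×2→1 − 1×1→0
Total coins = 1 + 1 + 1 = 3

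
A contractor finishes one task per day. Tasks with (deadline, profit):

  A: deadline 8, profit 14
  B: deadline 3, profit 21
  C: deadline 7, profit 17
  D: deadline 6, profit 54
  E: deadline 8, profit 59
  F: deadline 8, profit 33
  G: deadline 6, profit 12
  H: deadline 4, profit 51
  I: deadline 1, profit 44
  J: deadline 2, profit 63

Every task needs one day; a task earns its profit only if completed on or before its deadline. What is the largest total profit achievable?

342

By profit: J(d2,63), E(d8,59), D(d6,54), H(d4,51), I(d1,44), F(d8,33), B(d3,21), C(d7,17), A(d8,14), G(d6,12)
J→slot 2; E→slot 8; D→slot 6; H→slot 4; I→slot 1; F→slot 7; B→slot 3; C→slot 5; A skipped; G skipped.
Profit = 44 + 63 + 21 + 51 + 17 + 54 + 33 + 59 = 342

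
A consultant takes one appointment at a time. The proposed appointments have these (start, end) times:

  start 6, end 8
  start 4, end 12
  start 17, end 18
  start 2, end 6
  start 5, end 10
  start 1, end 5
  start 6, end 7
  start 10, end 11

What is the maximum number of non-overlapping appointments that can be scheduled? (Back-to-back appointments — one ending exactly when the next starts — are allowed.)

Order by finish time; keep every interval that doesn't clash with the previous kept one.
By end time: (1,5), (2,6), (6,7), (6,8), (5,10), (10,11), (4,12), (17,18).
Pick (1,5); next start ≥ 5 → (6,7); next start ≥ 7 → (10,11); next start ≥ 11 → (17,18).
Selected 4 appointments.

4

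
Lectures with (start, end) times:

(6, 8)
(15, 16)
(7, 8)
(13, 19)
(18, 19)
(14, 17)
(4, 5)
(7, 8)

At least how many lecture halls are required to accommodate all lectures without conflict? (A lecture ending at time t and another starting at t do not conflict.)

3

starts: [4, 6, 7, 7, 13, 14, 15, 18]
ends:   [5, 8, 8, 8, 16, 17, 19, 19]
s4→1 e5→0 s6→1 s7→2 s7→3  — peak 3.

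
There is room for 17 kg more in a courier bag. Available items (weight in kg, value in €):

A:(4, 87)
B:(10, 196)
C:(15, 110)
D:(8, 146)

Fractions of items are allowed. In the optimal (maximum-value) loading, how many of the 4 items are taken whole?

Ratios (sorted): A 21.75, B 19.60, D 18.25, C 7.33
take A (4 @ 87); take B (10 @ 196); take 3/8 of D → 54.75. Capacity used 17/17.
2 item(s) taken whole; one partial (take 3/8 of D).

2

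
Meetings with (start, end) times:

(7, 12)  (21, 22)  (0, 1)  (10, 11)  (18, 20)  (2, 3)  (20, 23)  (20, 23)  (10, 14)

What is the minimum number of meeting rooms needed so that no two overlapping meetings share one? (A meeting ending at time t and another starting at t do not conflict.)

3

Count concurrent intervals with a sweep; the peak is the room count.
Events (time:±→running): 0:+→1 1:-→0 2:+→1 3:-→0 7:+→1 10:+→2 10:+→3 … peak 3.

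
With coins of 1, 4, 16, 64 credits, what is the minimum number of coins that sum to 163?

163 − 2×64→35 − 2×16→3 − 3×1→0
Total coins = 2 + 2 + 3 = 7

7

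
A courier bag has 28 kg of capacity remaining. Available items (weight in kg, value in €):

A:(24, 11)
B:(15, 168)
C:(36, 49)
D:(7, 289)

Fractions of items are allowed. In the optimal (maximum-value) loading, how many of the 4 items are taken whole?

Order: D (289/7=41.29) > B (168/15=11.20) > C (49/36=1.36) > A (11/24=0.46)
Fill: take D (7 @ 289) → take B (15 @ 168) → take 6/36 of C → 8.17; 28/28 used.
2 item(s) taken whole; one partial (take 6/36 of C).

2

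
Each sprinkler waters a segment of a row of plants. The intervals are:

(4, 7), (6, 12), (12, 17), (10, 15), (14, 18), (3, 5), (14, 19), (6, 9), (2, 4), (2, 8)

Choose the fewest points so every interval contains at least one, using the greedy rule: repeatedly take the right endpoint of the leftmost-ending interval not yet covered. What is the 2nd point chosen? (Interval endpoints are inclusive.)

9

By right end: [2,4]  [3,5]  [4,7]  [2,8]  [6,9]  [6,12]  [10,15]  [12,17]  [14,18]  [14,19]
[2,4] uncovered → point at 4; [6,9] uncovered → point at 9; [10,15] uncovered → point at 15.
Points: 4, 9, 15 (3 total).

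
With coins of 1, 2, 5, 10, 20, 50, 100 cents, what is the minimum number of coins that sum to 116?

Greedy: take as many of the largest coin as possible, then repeat with the remainder.
116 = 1×100 + 1×10 + 1×5 + 1×1
Total coins = 1 + 1 + 1 + 1 = 4

4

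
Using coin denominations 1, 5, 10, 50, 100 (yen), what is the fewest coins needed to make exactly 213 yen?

6

Use the largest denomination that fits, subtract, and repeat.
213 − 2×100→13 − 1×10→3 − 3×1→0
Total coins = 2 + 1 + 3 = 6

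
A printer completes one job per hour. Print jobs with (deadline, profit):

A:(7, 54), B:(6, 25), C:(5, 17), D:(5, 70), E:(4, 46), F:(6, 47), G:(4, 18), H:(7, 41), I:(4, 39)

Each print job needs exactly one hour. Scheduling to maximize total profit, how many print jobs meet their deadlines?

7

Take jobs in profit order; each goes to the latest open slot no later than its deadline.
Profit order: D=70 A=54 F=47 E=46 H=41 I=39 B=25 G=18 C=17
Assign: D→slot 5, A→slot 7, F→slot 6, E→slot 4, H→slot 3, I→slot 2, B→slot 1, G skipped, C skipped.
Slots: [1:B] [2:I] [3:H] [4:E] [5:D] [6:F] [7:A]
7 of 9 scheduled.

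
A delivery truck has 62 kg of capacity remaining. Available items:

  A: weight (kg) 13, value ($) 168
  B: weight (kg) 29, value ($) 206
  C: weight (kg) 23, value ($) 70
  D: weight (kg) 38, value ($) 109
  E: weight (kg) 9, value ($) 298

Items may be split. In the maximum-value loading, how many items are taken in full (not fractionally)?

3

Sort by value per unit weight and fill in that order.
Order: E (298/9=33.11) > A (168/13=12.92) > B (206/29=7.10) > C (70/23=3.04) > D (109/38=2.87)
Fill: take E (9 @ 298) → take A (13 @ 168) → take B (29 @ 206) → take 11/23 of C → 33.48; 62/62 used.
3 item(s) taken whole; one partial (take 11/23 of C).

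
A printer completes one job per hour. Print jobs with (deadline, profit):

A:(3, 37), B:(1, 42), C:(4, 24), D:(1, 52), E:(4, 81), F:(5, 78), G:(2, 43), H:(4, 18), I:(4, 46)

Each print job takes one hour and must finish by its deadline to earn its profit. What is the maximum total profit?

Sort by profit descending; place each in the latest free slot ≤ its deadline.
Profit order: E=81 F=78 D=52 I=46 G=43 B=42 A=37 C=24 H=18
Assign: E→slot 4, F→slot 5, D→slot 1, I→slot 3, G→slot 2, B skipped, A skipped, C skipped, H skipped.
Slots: [1:D] [2:G] [3:I] [4:E] [5:F]
Profit = 52 + 43 + 46 + 81 + 78 = 300

300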